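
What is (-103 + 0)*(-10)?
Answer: 1030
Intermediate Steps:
(-103 + 0)*(-10) = -103*(-10) = 1030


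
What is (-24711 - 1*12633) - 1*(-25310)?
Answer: -12034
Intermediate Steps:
(-24711 - 1*12633) - 1*(-25310) = (-24711 - 12633) + 25310 = -37344 + 25310 = -12034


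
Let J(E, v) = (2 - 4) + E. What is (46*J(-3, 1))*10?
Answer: -2300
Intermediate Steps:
J(E, v) = -2 + E
(46*J(-3, 1))*10 = (46*(-2 - 3))*10 = (46*(-5))*10 = -230*10 = -2300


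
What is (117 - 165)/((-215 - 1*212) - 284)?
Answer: 16/237 ≈ 0.067511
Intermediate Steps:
(117 - 165)/((-215 - 1*212) - 284) = -48/((-215 - 212) - 284) = -48/(-427 - 284) = -48/(-711) = -48*(-1/711) = 16/237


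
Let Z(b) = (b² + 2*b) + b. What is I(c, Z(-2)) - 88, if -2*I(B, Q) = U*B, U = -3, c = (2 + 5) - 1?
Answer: -79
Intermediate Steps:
c = 6 (c = 7 - 1 = 6)
Z(b) = b² + 3*b
I(B, Q) = 3*B/2 (I(B, Q) = -(-3)*B/2 = 3*B/2)
I(c, Z(-2)) - 88 = (3/2)*6 - 88 = 9 - 88 = -79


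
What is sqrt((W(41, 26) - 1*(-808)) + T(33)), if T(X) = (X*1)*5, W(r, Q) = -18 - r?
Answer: sqrt(914) ≈ 30.232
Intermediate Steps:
T(X) = 5*X (T(X) = X*5 = 5*X)
sqrt((W(41, 26) - 1*(-808)) + T(33)) = sqrt(((-18 - 1*41) - 1*(-808)) + 5*33) = sqrt(((-18 - 41) + 808) + 165) = sqrt((-59 + 808) + 165) = sqrt(749 + 165) = sqrt(914)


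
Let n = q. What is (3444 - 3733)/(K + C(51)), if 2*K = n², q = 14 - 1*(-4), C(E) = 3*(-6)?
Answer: -289/144 ≈ -2.0069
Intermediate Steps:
C(E) = -18
q = 18 (q = 14 + 4 = 18)
n = 18
K = 162 (K = (½)*18² = (½)*324 = 162)
(3444 - 3733)/(K + C(51)) = (3444 - 3733)/(162 - 18) = -289/144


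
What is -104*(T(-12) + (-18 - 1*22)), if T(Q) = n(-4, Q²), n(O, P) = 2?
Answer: 3952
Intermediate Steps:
T(Q) = 2
-104*(T(-12) + (-18 - 1*22)) = -104*(2 + (-18 - 1*22)) = -104*(2 + (-18 - 22)) = -104*(2 - 40) = -104*(-38) = 3952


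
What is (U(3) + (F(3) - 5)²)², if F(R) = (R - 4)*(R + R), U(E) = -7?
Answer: 12996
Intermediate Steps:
F(R) = 2*R*(-4 + R) (F(R) = (-4 + R)*(2*R) = 2*R*(-4 + R))
(U(3) + (F(3) - 5)²)² = (-7 + (2*3*(-4 + 3) - 5)²)² = (-7 + (2*3*(-1) - 5)²)² = (-7 + (-6 - 5)²)² = (-7 + (-11)²)² = (-7 + 121)² = 114² = 12996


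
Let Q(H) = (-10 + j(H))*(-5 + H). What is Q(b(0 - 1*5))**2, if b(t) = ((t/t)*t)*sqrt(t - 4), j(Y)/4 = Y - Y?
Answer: -20000 + 15000*I ≈ -20000.0 + 15000.0*I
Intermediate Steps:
j(Y) = 0 (j(Y) = 4*(Y - Y) = 4*0 = 0)
b(t) = t*sqrt(-4 + t) (b(t) = (1*t)*sqrt(-4 + t) = t*sqrt(-4 + t))
Q(H) = 50 - 10*H (Q(H) = (-10 + 0)*(-5 + H) = -10*(-5 + H) = 50 - 10*H)
Q(b(0 - 1*5))**2 = (50 - 10*(0 - 1*5)*sqrt(-4 + (0 - 1*5)))**2 = (50 - 10*(0 - 5)*sqrt(-4 + (0 - 5)))**2 = (50 - (-50)*sqrt(-4 - 5))**2 = (50 - (-50)*sqrt(-9))**2 = (50 - (-50)*3*I)**2 = (50 - (-150)*I)**2 = (50 + 150*I)**2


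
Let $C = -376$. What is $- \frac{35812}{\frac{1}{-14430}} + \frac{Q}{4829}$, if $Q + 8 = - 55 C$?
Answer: $\frac{2495468636312}{4829} \approx 5.1677 \cdot 10^{8}$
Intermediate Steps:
$Q = 20672$ ($Q = -8 - -20680 = -8 + 20680 = 20672$)
$- \frac{35812}{\frac{1}{-14430}} + \frac{Q}{4829} = - \frac{35812}{\frac{1}{-14430}} + \frac{20672}{4829} = - \frac{35812}{- \frac{1}{14430}} + 20672 \cdot \frac{1}{4829} = \left(-35812\right) \left(-14430\right) + \frac{20672}{4829} = 516767160 + \frac{20672}{4829} = \frac{2495468636312}{4829}$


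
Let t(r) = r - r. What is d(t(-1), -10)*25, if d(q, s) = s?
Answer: -250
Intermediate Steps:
t(r) = 0
d(t(-1), -10)*25 = -10*25 = -250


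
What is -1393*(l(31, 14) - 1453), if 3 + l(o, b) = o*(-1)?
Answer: 2071391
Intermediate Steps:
l(o, b) = -3 - o (l(o, b) = -3 + o*(-1) = -3 - o)
-1393*(l(31, 14) - 1453) = -1393*((-3 - 1*31) - 1453) = -1393*((-3 - 31) - 1453) = -1393*(-34 - 1453) = -1393*(-1487) = 2071391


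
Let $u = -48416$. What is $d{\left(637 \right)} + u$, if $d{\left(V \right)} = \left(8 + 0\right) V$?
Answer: $-43320$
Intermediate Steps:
$d{\left(V \right)} = 8 V$
$d{\left(637 \right)} + u = 8 \cdot 637 - 48416 = 5096 - 48416 = -43320$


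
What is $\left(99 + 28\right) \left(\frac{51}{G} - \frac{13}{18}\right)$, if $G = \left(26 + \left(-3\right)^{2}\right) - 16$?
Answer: $\frac{85217}{342} \approx 249.17$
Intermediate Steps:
$G = 19$ ($G = \left(26 + 9\right) - 16 = 35 - 16 = 19$)
$\left(99 + 28\right) \left(\frac{51}{G} - \frac{13}{18}\right) = \left(99 + 28\right) \left(\frac{51}{19} - \frac{13}{18}\right) = 127 \left(51 \cdot \frac{1}{19} - \frac{13}{18}\right) = 127 \left(\frac{51}{19} - \frac{13}{18}\right) = 127 \cdot \frac{671}{342} = \frac{85217}{342}$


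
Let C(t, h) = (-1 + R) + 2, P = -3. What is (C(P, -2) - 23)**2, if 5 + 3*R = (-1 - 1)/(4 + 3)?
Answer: 249001/441 ≈ 564.63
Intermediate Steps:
R = -37/21 (R = -5/3 + ((-1 - 1)/(4 + 3))/3 = -5/3 + (-2/7)/3 = -5/3 + (-2*1/7)/3 = -5/3 + (1/3)*(-2/7) = -5/3 - 2/21 = -37/21 ≈ -1.7619)
C(t, h) = -16/21 (C(t, h) = (-1 - 37/21) + 2 = -58/21 + 2 = -16/21)
(C(P, -2) - 23)**2 = (-16/21 - 23)**2 = (-499/21)**2 = 249001/441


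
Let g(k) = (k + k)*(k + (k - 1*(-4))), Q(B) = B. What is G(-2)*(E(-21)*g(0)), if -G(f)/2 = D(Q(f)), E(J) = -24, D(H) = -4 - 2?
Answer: 0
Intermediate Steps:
D(H) = -6
G(f) = 12 (G(f) = -2*(-6) = 12)
g(k) = 2*k*(4 + 2*k) (g(k) = (2*k)*(k + (k + 4)) = (2*k)*(k + (4 + k)) = (2*k)*(4 + 2*k) = 2*k*(4 + 2*k))
G(-2)*(E(-21)*g(0)) = 12*(-96*0*(2 + 0)) = 12*(-96*0*2) = 12*(-24*0) = 12*0 = 0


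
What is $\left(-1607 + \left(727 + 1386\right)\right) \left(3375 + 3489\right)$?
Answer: $3473184$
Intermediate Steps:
$\left(-1607 + \left(727 + 1386\right)\right) \left(3375 + 3489\right) = \left(-1607 + 2113\right) 6864 = 506 \cdot 6864 = 3473184$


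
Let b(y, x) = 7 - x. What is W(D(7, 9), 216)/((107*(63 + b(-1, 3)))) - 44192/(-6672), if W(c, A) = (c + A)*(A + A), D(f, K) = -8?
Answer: 57270730/2989473 ≈ 19.157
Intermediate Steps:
W(c, A) = 2*A*(A + c) (W(c, A) = (A + c)*(2*A) = 2*A*(A + c))
W(D(7, 9), 216)/((107*(63 + b(-1, 3)))) - 44192/(-6672) = (2*216*(216 - 8))/((107*(63 + (7 - 1*3)))) - 44192/(-6672) = (2*216*208)/((107*(63 + (7 - 3)))) - 44192*(-1/6672) = 89856/((107*(63 + 4))) + 2762/417 = 89856/((107*67)) + 2762/417 = 89856/7169 + 2762/417 = 57270730/2989473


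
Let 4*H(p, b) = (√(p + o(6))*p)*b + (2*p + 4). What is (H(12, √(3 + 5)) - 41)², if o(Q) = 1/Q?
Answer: 2032 - 136*√219 ≈ 19.384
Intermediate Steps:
o(Q) = 1/Q
H(p, b) = 1 + p/2 + b*p*√(⅙ + p)/4 (H(p, b) = ((√(p + 1/6)*p)*b + (2*p + 4))/4 = ((√(p + ⅙)*p)*b + (4 + 2*p))/4 = ((√(⅙ + p)*p)*b + (4 + 2*p))/4 = ((p*√(⅙ + p))*b + (4 + 2*p))/4 = (b*p*√(⅙ + p) + (4 + 2*p))/4 = (4 + 2*p + b*p*√(⅙ + p))/4 = 1 + p/2 + b*p*√(⅙ + p)/4)
(H(12, √(3 + 5)) - 41)² = ((1 + (½)*12 + (1/24)*√(3 + 5)*12*√(6 + 36*12)) - 41)² = ((1 + 6 + (1/24)*√8*12*√(6 + 432)) - 41)² = ((1 + 6 + (1/24)*(2*√2)*12*√438) - 41)² = ((1 + 6 + 2*√219) - 41)² = ((7 + 2*√219) - 41)² = (-34 + 2*√219)²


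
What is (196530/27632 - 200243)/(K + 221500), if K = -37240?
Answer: -2766459023/2545736160 ≈ -1.0867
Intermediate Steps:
(196530/27632 - 200243)/(K + 221500) = (196530/27632 - 200243)/(-37240 + 221500) = (196530*(1/27632) - 200243)/184260 = (98265/13816 - 200243)*(1/184260) = -2766459023/13816*1/184260 = -2766459023/2545736160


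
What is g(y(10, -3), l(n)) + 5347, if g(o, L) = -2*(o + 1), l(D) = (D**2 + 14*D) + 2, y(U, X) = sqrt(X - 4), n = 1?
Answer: 5345 - 2*I*sqrt(7) ≈ 5345.0 - 5.2915*I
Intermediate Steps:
y(U, X) = sqrt(-4 + X)
l(D) = 2 + D**2 + 14*D
g(o, L) = -2 - 2*o (g(o, L) = -2*(1 + o) = -2 - 2*o)
g(y(10, -3), l(n)) + 5347 = (-2 - 2*sqrt(-4 - 3)) + 5347 = (-2 - 2*I*sqrt(7)) + 5347 = 5345 - 2*I*sqrt(7)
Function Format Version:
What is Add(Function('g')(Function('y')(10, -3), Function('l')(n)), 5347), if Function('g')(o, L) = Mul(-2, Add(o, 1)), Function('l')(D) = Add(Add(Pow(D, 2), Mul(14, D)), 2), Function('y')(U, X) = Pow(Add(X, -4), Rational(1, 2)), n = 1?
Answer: Add(5345, Mul(-2, I, Pow(7, Rational(1, 2)))) ≈ Add(5345.0, Mul(-5.2915, I))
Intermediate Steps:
Function('y')(U, X) = Pow(Add(-4, X), Rational(1, 2))
Function('l')(D) = Add(2, Pow(D, 2), Mul(14, D))
Function('g')(o, L) = Add(-2, Mul(-2, o)) (Function('g')(o, L) = Mul(-2, Add(1, o)) = Add(-2, Mul(-2, o)))
Add(Function('g')(Function('y')(10, -3), Function('l')(n)), 5347) = Add(Add(-2, Mul(-2, Pow(Add(-4, -3), Rational(1, 2)))), 5347) = Add(Add(-2, Mul(-2, Pow(-7, Rational(1, 2)))), 5347) = Add(Add(-2, Mul(-2, Mul(I, Pow(7, Rational(1, 2))))), 5347) = Add(Add(-2, Mul(-2, I, Pow(7, Rational(1, 2)))), 5347) = Add(5345, Mul(-2, I, Pow(7, Rational(1, 2))))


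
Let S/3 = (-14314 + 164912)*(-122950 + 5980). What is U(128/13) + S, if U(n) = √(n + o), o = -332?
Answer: -52846344180 + 2*I*√13611/13 ≈ -5.2846e+10 + 17.949*I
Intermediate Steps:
S = -52846344180 (S = 3*((-14314 + 164912)*(-122950 + 5980)) = 3*(150598*(-116970)) = 3*(-17615448060) = -52846344180)
U(n) = √(-332 + n) (U(n) = √(n - 332) = √(-332 + n))
U(128/13) + S = √(-332 + 128/13) - 52846344180 = √(-4188/13) - 52846344180 = 2*I*√13611/13 - 52846344180 = -52846344180 + 2*I*√13611/13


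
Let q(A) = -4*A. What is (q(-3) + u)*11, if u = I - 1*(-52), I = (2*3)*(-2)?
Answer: 572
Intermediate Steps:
I = -12 (I = 6*(-2) = -12)
u = 40 (u = -12 - 1*(-52) = -12 + 52 = 40)
(q(-3) + u)*11 = (-4*(-3) + 40)*11 = (12 + 40)*11 = 52*11 = 572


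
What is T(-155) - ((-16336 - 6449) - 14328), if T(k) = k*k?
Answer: 61138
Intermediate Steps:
T(k) = k²
T(-155) - ((-16336 - 6449) - 14328) = (-155)² - ((-16336 - 6449) - 14328) = 24025 - (-22785 - 14328) = 24025 - 1*(-37113) = 24025 + 37113 = 61138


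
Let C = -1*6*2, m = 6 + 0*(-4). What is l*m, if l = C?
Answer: -72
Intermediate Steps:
m = 6 (m = 6 + 0 = 6)
C = -12 (C = -6*2 = -12)
l = -12
l*m = -12*6 = -72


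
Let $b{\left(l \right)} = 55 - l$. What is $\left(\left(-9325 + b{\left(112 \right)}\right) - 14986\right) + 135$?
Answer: $-24233$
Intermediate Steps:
$\left(\left(-9325 + b{\left(112 \right)}\right) - 14986\right) + 135 = \left(\left(-9325 + \left(55 - 112\right)\right) - 14986\right) + 135 = \left(\left(-9325 - 57\right) - 14986\right) + 135 = \left(-9382 - 14986\right) + 135 = -24368 + 135 = -24233$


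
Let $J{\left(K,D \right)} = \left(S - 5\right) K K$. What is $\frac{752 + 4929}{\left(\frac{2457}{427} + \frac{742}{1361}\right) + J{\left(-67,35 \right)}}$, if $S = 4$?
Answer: $- \frac{471642301}{372158296} \approx -1.2673$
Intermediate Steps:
$J{\left(K,D \right)} = - K^{2}$ ($J{\left(K,D \right)} = \left(4 - 5\right) K K = - K K = - K^{2}$)
$\frac{752 + 4929}{\left(\frac{2457}{427} + \frac{742}{1361}\right) + J{\left(-67,35 \right)}} = \frac{752 + 4929}{\left(\frac{2457}{427} + \frac{742}{1361}\right) - \left(-67\right)^{2}} = \frac{5681}{\left(2457 \cdot \frac{1}{427} + 742 \cdot \frac{1}{1361}\right) - 4489} = \frac{5681}{\left(\frac{351}{61} + \frac{742}{1361}\right) - 4489} = \frac{5681}{\frac{522973}{83021} - 4489} = \frac{5681}{- \frac{372158296}{83021}} = 5681 \left(- \frac{83021}{372158296}\right) = - \frac{471642301}{372158296}$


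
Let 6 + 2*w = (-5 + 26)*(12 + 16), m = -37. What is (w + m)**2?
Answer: 64516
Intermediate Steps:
w = 291 (w = -3 + ((-5 + 26)*(12 + 16))/2 = -3 + (21*28)/2 = -3 + (1/2)*588 = -3 + 294 = 291)
(w + m)**2 = (291 - 37)**2 = 254**2 = 64516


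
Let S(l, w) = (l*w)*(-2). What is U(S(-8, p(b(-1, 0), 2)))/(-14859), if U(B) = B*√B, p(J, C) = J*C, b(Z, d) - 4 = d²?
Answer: -1024*√2/14859 ≈ -0.097460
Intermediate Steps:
b(Z, d) = 4 + d²
p(J, C) = C*J
S(l, w) = -2*l*w
U(B) = B^(3/2)
U(S(-8, p(b(-1, 0), 2)))/(-14859) = (-2*(-8)*2*(4 + 0²))^(3/2)/(-14859) = (-2*(-8)*2*(4 + 0))^(3/2)*(-1/14859) = (-2*(-8)*2*4)^(3/2)*(-1/14859) = (-2*(-8)*8)^(3/2)*(-1/14859) = 128^(3/2)*(-1/14859) = (1024*√2)*(-1/14859) = -1024*√2/14859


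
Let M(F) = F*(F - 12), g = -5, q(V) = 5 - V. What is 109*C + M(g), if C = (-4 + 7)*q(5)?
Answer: 85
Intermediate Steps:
C = 0 (C = (-4 + 7)*(5 - 1*5) = 3*(5 - 5) = 3*0 = 0)
M(F) = F*(-12 + F)
109*C + M(g) = 109*0 - 5*(-12 - 5) = 0 - 5*(-17) = 0 + 85 = 85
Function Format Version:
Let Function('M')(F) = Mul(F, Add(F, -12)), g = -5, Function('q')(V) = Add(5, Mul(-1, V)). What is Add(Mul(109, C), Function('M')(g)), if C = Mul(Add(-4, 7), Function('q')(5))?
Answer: 85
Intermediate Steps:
C = 0 (C = Mul(Add(-4, 7), Add(5, Mul(-1, 5))) = Mul(3, Add(5, -5)) = Mul(3, 0) = 0)
Function('M')(F) = Mul(F, Add(-12, F))
Add(Mul(109, C), Function('M')(g)) = Add(Mul(109, 0), Mul(-5, Add(-12, -5))) = Add(0, Mul(-5, -17)) = Add(0, 85) = 85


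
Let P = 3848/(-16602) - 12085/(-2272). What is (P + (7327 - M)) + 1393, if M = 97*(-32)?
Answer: 223095072785/18859872 ≈ 11829.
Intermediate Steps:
P = 95946257/18859872 (P = 3848*(-1/16602) - 12085*(-1/2272) = -1924/8301 + 12085/2272 = 95946257/18859872 ≈ 5.0873)
M = -3104
(P + (7327 - M)) + 1393 = (95946257/18859872 + (7327 - 1*(-3104))) + 1393 = (95946257/18859872 + (7327 + 3104)) + 1393 = (95946257/18859872 + 10431) + 1393 = 196823271089/18859872 + 1393 = 223095072785/18859872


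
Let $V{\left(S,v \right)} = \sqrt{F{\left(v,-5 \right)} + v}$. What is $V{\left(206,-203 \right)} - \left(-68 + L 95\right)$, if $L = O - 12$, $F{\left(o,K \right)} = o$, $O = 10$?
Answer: $258 + i \sqrt{406} \approx 258.0 + 20.149 i$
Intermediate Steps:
$V{\left(S,v \right)} = \sqrt{2} \sqrt{v}$ ($V{\left(S,v \right)} = \sqrt{v + v} = \sqrt{2 v} = \sqrt{2} \sqrt{v}$)
$L = -2$ ($L = 10 - 12 = -2$)
$V{\left(206,-203 \right)} - \left(-68 + L 95\right) = \sqrt{2} \sqrt{-203} - \left(-68 - 190\right) = \sqrt{2} i \sqrt{203} - \left(-68 - 190\right) = i \sqrt{406} - -258 = i \sqrt{406} + 258 = 258 + i \sqrt{406}$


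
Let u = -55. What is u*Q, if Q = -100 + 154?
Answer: -2970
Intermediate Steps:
Q = 54
u*Q = -55*54 = -2970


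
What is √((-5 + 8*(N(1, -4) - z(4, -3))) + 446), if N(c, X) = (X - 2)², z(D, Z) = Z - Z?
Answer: 27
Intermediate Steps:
z(D, Z) = 0
N(c, X) = (-2 + X)²
√((-5 + 8*(N(1, -4) - z(4, -3))) + 446) = √((-5 + 8*((-2 - 4)² - 1*0)) + 446) = √((-5 + 8*((-6)² + 0)) + 446) = √((-5 + 8*(36 + 0)) + 446) = √((-5 + 8*36) + 446) = √((-5 + 288) + 446) = √(283 + 446) = √729 = 27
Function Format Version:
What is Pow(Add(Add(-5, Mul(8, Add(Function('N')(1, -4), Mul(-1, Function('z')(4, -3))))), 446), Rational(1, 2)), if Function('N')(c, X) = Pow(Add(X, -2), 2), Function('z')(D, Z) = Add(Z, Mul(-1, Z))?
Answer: 27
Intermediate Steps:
Function('z')(D, Z) = 0
Function('N')(c, X) = Pow(Add(-2, X), 2)
Pow(Add(Add(-5, Mul(8, Add(Function('N')(1, -4), Mul(-1, Function('z')(4, -3))))), 446), Rational(1, 2)) = Pow(Add(Add(-5, Mul(8, Add(Pow(Add(-2, -4), 2), Mul(-1, 0)))), 446), Rational(1, 2)) = Pow(Add(Add(-5, Mul(8, Add(Pow(-6, 2), 0))), 446), Rational(1, 2)) = Pow(Add(Add(-5, Mul(8, Add(36, 0))), 446), Rational(1, 2)) = Pow(Add(Add(-5, Mul(8, 36)), 446), Rational(1, 2)) = Pow(Add(Add(-5, 288), 446), Rational(1, 2)) = Pow(Add(283, 446), Rational(1, 2)) = Pow(729, Rational(1, 2)) = 27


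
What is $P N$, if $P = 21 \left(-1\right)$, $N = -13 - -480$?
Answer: $-9807$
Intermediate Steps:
$N = 467$ ($N = -13 + 480 = 467$)
$P = -21$
$P N = \left(-21\right) 467 = -9807$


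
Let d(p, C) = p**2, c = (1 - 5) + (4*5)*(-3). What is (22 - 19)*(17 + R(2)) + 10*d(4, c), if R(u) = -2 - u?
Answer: 199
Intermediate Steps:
c = -64 (c = -4 + 20*(-3) = -4 - 60 = -64)
(22 - 19)*(17 + R(2)) + 10*d(4, c) = (22 - 19)*(17 + (-2 - 1*2)) + 10*4**2 = 3*(17 + (-2 - 2)) + 10*16 = 3*(17 - 4) + 160 = 3*13 + 160 = 39 + 160 = 199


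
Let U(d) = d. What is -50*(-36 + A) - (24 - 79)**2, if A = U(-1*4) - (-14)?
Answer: -1725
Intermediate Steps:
A = 10 (A = -1*4 - (-14) = -4 - 1*(-14) = -4 + 14 = 10)
-50*(-36 + A) - (24 - 79)**2 = -50*(-36 + 10) - (24 - 79)**2 = -50*(-26) - 1*(-55)**2 = 1300 - 1*3025 = 1300 - 3025 = -1725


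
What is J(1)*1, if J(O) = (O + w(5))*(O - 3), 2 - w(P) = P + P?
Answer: 14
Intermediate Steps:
w(P) = 2 - 2*P (w(P) = 2 - (P + P) = 2 - 2*P)
J(O) = (-8 + O)*(-3 + O) (J(O) = (O + (2 - 2*5))*(O - 3) = (O + (2 - 10))*(-3 + O) = (O - 8)*(-3 + O) = (-8 + O)*(-3 + O))
J(1)*1 = (24 + 1² - 11*1)*1 = (24 + 1 - 11)*1 = 14*1 = 14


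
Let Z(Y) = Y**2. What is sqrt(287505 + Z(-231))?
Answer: 3*sqrt(37874) ≈ 583.84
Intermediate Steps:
sqrt(287505 + Z(-231)) = sqrt(287505 + (-231)**2) = sqrt(287505 + 53361) = sqrt(340866) = 3*sqrt(37874)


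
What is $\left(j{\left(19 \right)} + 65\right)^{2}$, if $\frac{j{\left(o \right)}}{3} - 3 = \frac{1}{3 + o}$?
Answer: $\frac{2660161}{484} \approx 5496.2$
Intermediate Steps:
$j{\left(o \right)} = 9 + \frac{3}{3 + o}$
$\left(j{\left(19 \right)} + 65\right)^{2} = \left(\frac{3 \left(10 + 3 \cdot 19\right)}{3 + 19} + 65\right)^{2} = \left(\frac{3 \left(10 + 57\right)}{22} + 65\right)^{2} = \left(3 \cdot \frac{1}{22} \cdot 67 + 65\right)^{2} = \left(\frac{201}{22} + 65\right)^{2} = \left(\frac{1631}{22}\right)^{2} = \frac{2660161}{484}$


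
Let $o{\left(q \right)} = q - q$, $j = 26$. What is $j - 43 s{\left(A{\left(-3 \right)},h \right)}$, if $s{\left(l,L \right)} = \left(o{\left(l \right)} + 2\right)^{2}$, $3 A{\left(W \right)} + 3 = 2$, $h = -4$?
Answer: $-146$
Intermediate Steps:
$A{\left(W \right)} = - \frac{1}{3}$ ($A{\left(W \right)} = -1 + \frac{1}{3} \cdot 2 = -1 + \frac{2}{3} = - \frac{1}{3}$)
$o{\left(q \right)} = 0$
$s{\left(l,L \right)} = 4$ ($s{\left(l,L \right)} = \left(0 + 2\right)^{2} = 2^{2} = 4$)
$j - 43 s{\left(A{\left(-3 \right)},h \right)} = 26 - 172 = -146$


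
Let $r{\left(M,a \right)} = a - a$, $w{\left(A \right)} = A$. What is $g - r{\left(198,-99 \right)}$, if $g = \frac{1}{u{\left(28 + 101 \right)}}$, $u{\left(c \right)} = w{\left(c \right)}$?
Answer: $\frac{1}{129} \approx 0.0077519$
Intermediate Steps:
$u{\left(c \right)} = c$
$r{\left(M,a \right)} = 0$
$g = \frac{1}{129}$ ($g = \frac{1}{28 + 101} = \frac{1}{129} \approx 0.0077519$)
$g - r{\left(198,-99 \right)} = \frac{1}{129} - 0 = \frac{1}{129} + 0 = \frac{1}{129}$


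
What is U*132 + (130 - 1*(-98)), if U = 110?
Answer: 14748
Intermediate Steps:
U*132 + (130 - 1*(-98)) = 110*132 + (130 - 1*(-98)) = 14520 + (130 + 98) = 14520 + 228 = 14748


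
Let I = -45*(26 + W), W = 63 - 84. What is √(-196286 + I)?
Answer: I*√196511 ≈ 443.3*I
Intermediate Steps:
W = -21
I = -225 (I = -45*(26 - 21) = -45*5 = -225)
√(-196286 + I) = √(-196286 - 225) = √(-196511) = I*√196511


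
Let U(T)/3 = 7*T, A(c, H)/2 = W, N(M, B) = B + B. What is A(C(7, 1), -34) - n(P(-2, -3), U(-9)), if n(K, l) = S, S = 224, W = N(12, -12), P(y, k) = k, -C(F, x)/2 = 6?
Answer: -272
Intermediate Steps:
C(F, x) = -12 (C(F, x) = -2*6 = -12)
N(M, B) = 2*B
W = -24 (W = 2*(-12) = -24)
A(c, H) = -48 (A(c, H) = 2*(-24) = -48)
U(T) = 21*T (U(T) = 3*(7*T) = 21*T)
n(K, l) = 224
A(C(7, 1), -34) - n(P(-2, -3), U(-9)) = -48 - 1*224 = -48 - 224 = -272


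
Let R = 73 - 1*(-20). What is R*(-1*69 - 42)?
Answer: -10323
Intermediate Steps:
R = 93 (R = 73 + 20 = 93)
R*(-1*69 - 42) = 93*(-1*69 - 42) = 93*(-69 - 42) = 93*(-111) = -10323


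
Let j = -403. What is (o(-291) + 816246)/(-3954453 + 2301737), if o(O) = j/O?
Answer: -237527989/480940356 ≈ -0.49388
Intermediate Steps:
o(O) = -403/O
(o(-291) + 816246)/(-3954453 + 2301737) = (-403/(-291) + 816246)/(-3954453 + 2301737) = (-403*(-1/291) + 816246)/(-1652716) = (403/291 + 816246)*(-1/1652716) = (237527989/291)*(-1/1652716) = -237527989/480940356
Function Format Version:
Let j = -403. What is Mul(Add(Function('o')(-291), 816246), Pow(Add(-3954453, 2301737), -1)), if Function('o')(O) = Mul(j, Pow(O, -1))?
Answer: Rational(-237527989, 480940356) ≈ -0.49388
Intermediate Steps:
Function('o')(O) = Mul(-403, Pow(O, -1))
Mul(Add(Function('o')(-291), 816246), Pow(Add(-3954453, 2301737), -1)) = Mul(Add(Mul(-403, Pow(-291, -1)), 816246), Pow(Add(-3954453, 2301737), -1)) = Mul(Add(Mul(-403, Rational(-1, 291)), 816246), Pow(-1652716, -1)) = Mul(Add(Rational(403, 291), 816246), Rational(-1, 1652716)) = Mul(Rational(237527989, 291), Rational(-1, 1652716)) = Rational(-237527989, 480940356)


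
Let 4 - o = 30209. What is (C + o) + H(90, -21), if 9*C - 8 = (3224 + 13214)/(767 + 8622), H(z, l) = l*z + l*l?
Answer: -2674703104/84501 ≈ -31653.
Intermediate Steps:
o = -30205 (o = 4 - 1*30209 = 4 - 30209 = -30205)
H(z, l) = l² + l*z (H(z, l) = l*z + l² = l² + l*z)
C = 91550/84501 (C = 8/9 + ((3224 + 13214)/(767 + 8622))/9 = 8/9 + (16438/9389)/9 = 8/9 + (16438*(1/9389))/9 = 8/9 + (⅑)*(16438/9389) = 8/9 + 16438/84501 = 91550/84501 ≈ 1.0834)
(C + o) + H(90, -21) = (91550/84501 - 30205) - 21*(-21 + 90) = -2552261155/84501 - 21*69 = -2552261155/84501 - 1449 = -2674703104/84501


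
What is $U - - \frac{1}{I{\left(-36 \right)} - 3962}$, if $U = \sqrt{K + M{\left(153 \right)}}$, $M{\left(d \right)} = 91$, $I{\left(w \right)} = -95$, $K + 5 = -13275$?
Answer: $- \frac{1}{4057} + 11 i \sqrt{109} \approx -0.00024649 + 114.84 i$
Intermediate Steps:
$K = -13280$ ($K = -5 - 13275 = -13280$)
$U = 11 i \sqrt{109}$ ($U = \sqrt{-13280 + 91} = \sqrt{-13189} = 11 i \sqrt{109} \approx 114.84 i$)
$U - - \frac{1}{I{\left(-36 \right)} - 3962} = 11 i \sqrt{109} - - \frac{1}{-95 - 3962} = 11 i \sqrt{109} - - \frac{1}{-4057} = 11 i \sqrt{109} - \left(-1\right) \left(- \frac{1}{4057}\right) = 11 i \sqrt{109} - \frac{1}{4057} = - \frac{1}{4057} + 11 i \sqrt{109}$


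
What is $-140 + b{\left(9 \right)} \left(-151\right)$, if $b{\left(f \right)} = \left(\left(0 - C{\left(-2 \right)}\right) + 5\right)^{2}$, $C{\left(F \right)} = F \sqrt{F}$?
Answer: $-2707 - 3020 i \sqrt{2} \approx -2707.0 - 4270.9 i$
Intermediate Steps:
$C{\left(F \right)} = F^{\frac{3}{2}}$
$b{\left(f \right)} = \left(5 + 2 i \sqrt{2}\right)^{2}$ ($b{\left(f \right)} = \left(\left(0 - \left(-2\right)^{\frac{3}{2}}\right) + 5\right)^{2} = \left(\left(0 - - 2 i \sqrt{2}\right) + 5\right)^{2} = \left(\left(0 + 2 i \sqrt{2}\right) + 5\right)^{2} = \left(2 i \sqrt{2} + 5\right)^{2} = \left(5 + 2 i \sqrt{2}\right)^{2}$)
$-140 + b{\left(9 \right)} \left(-151\right) = -140 + \left(17 + 20 i \sqrt{2}\right) \left(-151\right) = -140 - \left(2567 + 3020 i \sqrt{2}\right) = -2707 - 3020 i \sqrt{2}$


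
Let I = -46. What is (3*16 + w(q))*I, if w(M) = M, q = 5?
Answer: -2438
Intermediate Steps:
(3*16 + w(q))*I = (3*16 + 5)*(-46) = (48 + 5)*(-46) = 53*(-46) = -2438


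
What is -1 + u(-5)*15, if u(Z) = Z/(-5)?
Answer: 14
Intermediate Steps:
u(Z) = -Z/5 (u(Z) = Z*(-1/5) = -Z/5)
-1 + u(-5)*15 = -1 - 1/5*(-5)*15 = -1 + 1*15 = -1 + 15 = 14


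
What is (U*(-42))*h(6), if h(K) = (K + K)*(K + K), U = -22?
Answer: 133056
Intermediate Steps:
h(K) = 4*K² (h(K) = (2*K)*(2*K) = 4*K²)
(U*(-42))*h(6) = (-22*(-42))*(4*6²) = 924*(4*36) = 924*144 = 133056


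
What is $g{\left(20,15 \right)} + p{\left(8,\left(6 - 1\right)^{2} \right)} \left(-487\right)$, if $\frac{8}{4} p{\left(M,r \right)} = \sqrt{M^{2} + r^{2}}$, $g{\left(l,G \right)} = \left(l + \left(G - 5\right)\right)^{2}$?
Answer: $900 - \frac{487 \sqrt{689}}{2} \approx -5491.6$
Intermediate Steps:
$g{\left(l,G \right)} = \left(-5 + G + l\right)^{2}$ ($g{\left(l,G \right)} = \left(l + \left(-5 + G\right)\right)^{2} = \left(-5 + G + l\right)^{2}$)
$p{\left(M,r \right)} = \frac{\sqrt{M^{2} + r^{2}}}{2}$
$g{\left(20,15 \right)} + p{\left(8,\left(6 - 1\right)^{2} \right)} \left(-487\right) = \left(-5 + 15 + 20\right)^{2} + \frac{\sqrt{8^{2} + \left(\left(6 - 1\right)^{2}\right)^{2}}}{2} \left(-487\right) = 30^{2} + \frac{\sqrt{64 + \left(5^{2}\right)^{2}}}{2} \left(-487\right) = 900 + \frac{\sqrt{64 + 25^{2}}}{2} \left(-487\right) = 900 + \frac{\sqrt{64 + 625}}{2} \left(-487\right) = 900 + \frac{\sqrt{689}}{2} \left(-487\right) = 900 - \frac{487 \sqrt{689}}{2}$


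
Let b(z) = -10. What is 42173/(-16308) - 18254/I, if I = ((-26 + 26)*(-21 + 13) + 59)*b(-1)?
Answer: 136402081/4810860 ≈ 28.353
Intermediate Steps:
I = -590 (I = ((-26 + 26)*(-21 + 13) + 59)*(-10) = (0*(-8) + 59)*(-10) = (0 + 59)*(-10) = 59*(-10) = -590)
42173/(-16308) - 18254/I = 42173/(-16308) - 18254/(-590) = 42173*(-1/16308) - 18254*(-1/590) = -42173/16308 + 9127/295 = 136402081/4810860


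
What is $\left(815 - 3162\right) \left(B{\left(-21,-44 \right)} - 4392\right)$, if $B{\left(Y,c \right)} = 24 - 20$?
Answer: $10298636$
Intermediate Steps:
$B{\left(Y,c \right)} = 4$
$\left(815 - 3162\right) \left(B{\left(-21,-44 \right)} - 4392\right) = \left(815 - 3162\right) \left(4 - 4392\right) = \left(-2347\right) \left(-4388\right) = 10298636$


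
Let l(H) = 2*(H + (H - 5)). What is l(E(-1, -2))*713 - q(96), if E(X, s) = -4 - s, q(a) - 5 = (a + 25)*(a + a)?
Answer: -36071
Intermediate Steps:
q(a) = 5 + 2*a*(25 + a) (q(a) = 5 + (a + 25)*(a + a) = 5 + (25 + a)*(2*a) = 5 + 2*a*(25 + a))
l(H) = -10 + 4*H (l(H) = 2*(H + (-5 + H)) = 2*(-5 + 2*H) = -10 + 4*H)
l(E(-1, -2))*713 - q(96) = (-10 + 4*(-4 - 1*(-2)))*713 - (5 + 2*96**2 + 50*96) = (-10 + 4*(-4 + 2))*713 - (5 + 2*9216 + 4800) = (-10 + 4*(-2))*713 - (5 + 18432 + 4800) = (-10 - 8)*713 - 1*23237 = -18*713 - 23237 = -12834 - 23237 = -36071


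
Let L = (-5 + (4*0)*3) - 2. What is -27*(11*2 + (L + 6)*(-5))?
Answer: -729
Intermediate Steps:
L = -7 (L = (-5 + 0*3) - 2 = (-5 + 0) - 2 = -5 - 2 = -7)
-27*(11*2 + (L + 6)*(-5)) = -27*(11*2 + (-7 + 6)*(-5)) = -27*(22 - 1*(-5)) = -27*(22 + 5) = -27*27 = -729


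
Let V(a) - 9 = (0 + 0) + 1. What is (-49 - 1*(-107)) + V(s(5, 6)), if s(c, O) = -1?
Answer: 68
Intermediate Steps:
V(a) = 10 (V(a) = 9 + ((0 + 0) + 1) = 9 + (0 + 1) = 9 + 1 = 10)
(-49 - 1*(-107)) + V(s(5, 6)) = (-49 - 1*(-107)) + 10 = (-49 + 107) + 10 = 58 + 10 = 68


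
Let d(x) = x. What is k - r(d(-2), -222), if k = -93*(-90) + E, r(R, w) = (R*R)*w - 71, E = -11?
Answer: 9318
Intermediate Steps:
r(R, w) = -71 + w*R**2 (r(R, w) = R**2*w - 71 = w*R**2 - 71 = -71 + w*R**2)
k = 8359 (k = -93*(-90) - 11 = 8370 - 11 = 8359)
k - r(d(-2), -222) = 8359 - (-71 - 222*(-2)**2) = 8359 - (-71 - 222*4) = 8359 - (-71 - 888) = 8359 - 1*(-959) = 8359 + 959 = 9318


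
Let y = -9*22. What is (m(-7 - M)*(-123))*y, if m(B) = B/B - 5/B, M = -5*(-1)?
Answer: 69003/2 ≈ 34502.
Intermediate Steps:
M = 5
y = -198
m(B) = 1 - 5/B
(m(-7 - M)*(-123))*y = (((-5 + (-7 - 1*5))/(-7 - 1*5))*(-123))*(-198) = (((-5 + (-7 - 5))/(-7 - 5))*(-123))*(-198) = (((-5 - 12)/(-12))*(-123))*(-198) = (-1/12*(-17)*(-123))*(-198) = ((17/12)*(-123))*(-198) = -697/4*(-198) = 69003/2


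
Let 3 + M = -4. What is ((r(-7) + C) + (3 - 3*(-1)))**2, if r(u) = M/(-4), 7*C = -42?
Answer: 49/16 ≈ 3.0625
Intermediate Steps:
M = -7 (M = -3 - 4 = -7)
C = -6 (C = (1/7)*(-42) = -6)
r(u) = 7/4 (r(u) = -7/(-4) = -7*(-1/4) = 7/4)
((r(-7) + C) + (3 - 3*(-1)))**2 = ((7/4 - 6) + (3 - 3*(-1)))**2 = (-17/4 + (3 + 3))**2 = (-17/4 + 6)**2 = (7/4)**2 = 49/16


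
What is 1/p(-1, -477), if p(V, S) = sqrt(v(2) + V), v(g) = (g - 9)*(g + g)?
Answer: -I*sqrt(29)/29 ≈ -0.1857*I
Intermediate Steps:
v(g) = 2*g*(-9 + g) (v(g) = (-9 + g)*(2*g) = 2*g*(-9 + g))
p(V, S) = sqrt(-28 + V) (p(V, S) = sqrt(2*2*(-9 + 2) + V) = sqrt(2*2*(-7) + V) = sqrt(-28 + V))
1/p(-1, -477) = 1/(sqrt(-28 - 1)) = 1/(sqrt(-29)) = 1/(I*sqrt(29)) = -I*sqrt(29)/29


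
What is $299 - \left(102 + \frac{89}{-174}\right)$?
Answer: $\frac{34367}{174} \approx 197.51$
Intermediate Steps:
$299 - \left(102 + \frac{89}{-174}\right) = 299 - \left(102 + 89 \left(- \frac{1}{174}\right)\right) = 299 - \frac{17659}{174} = \frac{34367}{174}$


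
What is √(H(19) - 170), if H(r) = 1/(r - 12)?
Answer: I*√8323/7 ≈ 13.033*I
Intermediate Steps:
H(r) = 1/(-12 + r)
√(H(19) - 170) = √(1/(-12 + 19) - 170) = √(1/7 - 170) = √(⅐ - 170) = √(-1189/7) = I*√8323/7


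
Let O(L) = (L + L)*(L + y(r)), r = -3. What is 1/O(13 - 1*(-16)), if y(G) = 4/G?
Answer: 3/4814 ≈ 0.00062318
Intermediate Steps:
O(L) = 2*L*(-4/3 + L) (O(L) = (L + L)*(L + 4/(-3)) = (2*L)*(L + 4*(-⅓)) = (2*L)*(L - 4/3) = (2*L)*(-4/3 + L) = 2*L*(-4/3 + L))
1/O(13 - 1*(-16)) = 1/(2*(13 - 1*(-16))*(-4 + 3*(13 - 1*(-16)))/3) = 1/(2*(13 + 16)*(-4 + 3*(13 + 16))/3) = 1/((⅔)*29*(-4 + 3*29)) = 1/((⅔)*29*(-4 + 87)) = 1/((⅔)*29*83) = 1/(4814/3) = 3/4814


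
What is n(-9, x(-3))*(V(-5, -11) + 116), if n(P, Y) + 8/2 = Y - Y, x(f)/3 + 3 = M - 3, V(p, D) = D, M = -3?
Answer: -420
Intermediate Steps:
x(f) = -27 (x(f) = -9 + 3*(-3 - 3) = -9 + 3*(-6) = -9 - 18 = -27)
n(P, Y) = -4 (n(P, Y) = -4 + (Y - Y) = -4 + 0 = -4)
n(-9, x(-3))*(V(-5, -11) + 116) = -4*(-11 + 116) = -4*105 = -420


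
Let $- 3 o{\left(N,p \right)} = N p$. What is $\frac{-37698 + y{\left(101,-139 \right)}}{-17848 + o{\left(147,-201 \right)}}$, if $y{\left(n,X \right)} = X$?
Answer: $\frac{37837}{7999} \approx 4.7302$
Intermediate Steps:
$o{\left(N,p \right)} = - \frac{N p}{3}$
$\frac{-37698 + y{\left(101,-139 \right)}}{-17848 + o{\left(147,-201 \right)}} = \frac{-37698 - 139}{-17848 - 49 \left(-201\right)} = - \frac{37837}{-17848 + 9849} = - \frac{37837}{-7999} = \left(-37837\right) \left(- \frac{1}{7999}\right) = \frac{37837}{7999}$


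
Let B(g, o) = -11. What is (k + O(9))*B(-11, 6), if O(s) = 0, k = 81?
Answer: -891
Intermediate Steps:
(k + O(9))*B(-11, 6) = (81 + 0)*(-11) = 81*(-11) = -891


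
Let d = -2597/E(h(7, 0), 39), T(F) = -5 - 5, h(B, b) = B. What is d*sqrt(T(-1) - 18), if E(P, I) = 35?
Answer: -742*I*sqrt(7)/5 ≈ -392.63*I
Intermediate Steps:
T(F) = -10
d = -371/5 (d = -2597/35 = -2597*1/35 = -371/5 ≈ -74.200)
d*sqrt(T(-1) - 18) = -371*sqrt(-10 - 18)/5 = -742*I*sqrt(7)/5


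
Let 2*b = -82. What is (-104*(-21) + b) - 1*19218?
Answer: -17075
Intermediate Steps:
b = -41 (b = (½)*(-82) = -41)
(-104*(-21) + b) - 1*19218 = (-104*(-21) - 41) - 1*19218 = (2184 - 41) - 19218 = 2143 - 19218 = -17075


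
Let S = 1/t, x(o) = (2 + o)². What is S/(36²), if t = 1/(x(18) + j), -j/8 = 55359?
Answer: -55309/162 ≈ -341.41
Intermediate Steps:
j = -442872 (j = -8*55359 = -442872)
t = -1/442472 (t = 1/((2 + 18)² - 442872) = 1/(20² - 442872) = 1/(400 - 442872) = 1/(-442472) = -1/442472 ≈ -2.2600e-6)
S = -442472 (S = 1/(-1/442472) = -442472)
S/(36²) = -442472/(36²) = -442472/1296 = -442472*1/1296 = -55309/162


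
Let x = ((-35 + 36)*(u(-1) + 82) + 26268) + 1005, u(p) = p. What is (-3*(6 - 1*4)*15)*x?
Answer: -2461860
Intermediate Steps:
x = 27354 (x = ((-35 + 36)*(-1 + 82) + 26268) + 1005 = (1*81 + 26268) + 1005 = (81 + 26268) + 1005 = 26349 + 1005 = 27354)
(-3*(6 - 1*4)*15)*x = -3*(6 - 1*4)*15*27354 = -3*(6 - 4)*15*27354 = -3*2*15*27354 = -6*15*27354 = -1*90*27354 = -90*27354 = -2461860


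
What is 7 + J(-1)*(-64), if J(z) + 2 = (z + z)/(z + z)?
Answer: 71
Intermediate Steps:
J(z) = -1 (J(z) = -2 + (z + z)/(z + z) = -2 + (2*z)/((2*z)) = -2 + (2*z)*(1/(2*z)) = -2 + 1 = -1)
7 + J(-1)*(-64) = 7 - 1*(-64) = 7 + 64 = 71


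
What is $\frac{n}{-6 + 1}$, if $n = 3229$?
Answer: $- \frac{3229}{5} \approx -645.8$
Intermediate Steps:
$\frac{n}{-6 + 1} = \frac{1}{-6 + 1} \cdot 3229 = \frac{1}{-5} \cdot 3229 = \left(- \frac{1}{5}\right) 3229 = - \frac{3229}{5}$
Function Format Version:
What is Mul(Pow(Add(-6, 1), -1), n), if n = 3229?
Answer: Rational(-3229, 5) ≈ -645.80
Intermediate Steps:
Mul(Pow(Add(-6, 1), -1), n) = Mul(Pow(Add(-6, 1), -1), 3229) = Mul(Pow(-5, -1), 3229) = Mul(Rational(-1, 5), 3229) = Rational(-3229, 5)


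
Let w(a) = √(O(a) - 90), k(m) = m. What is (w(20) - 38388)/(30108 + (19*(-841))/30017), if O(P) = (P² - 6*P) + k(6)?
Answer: -1151872358/903735857 ≈ -1.2746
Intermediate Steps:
O(P) = 6 + P² - 6*P (O(P) = (P² - 6*P) + 6 = 6 + P² - 6*P)
w(a) = √(-84 + a² - 6*a) (w(a) = √((6 + a² - 6*a) - 90) = √(-84 + a² - 6*a))
(w(20) - 38388)/(30108 + (19*(-841))/30017) = (√(-84 + 20² - 6*20) - 38388)/(30108 + (19*(-841))/30017) = (√(-84 + 400 - 120) - 38388)/(30108 - 15979*1/30017) = (√196 - 38388)/(30108 - 15979/30017) = (14 - 38388)/(903735857/30017) = -38374*30017/903735857 = -1151872358/903735857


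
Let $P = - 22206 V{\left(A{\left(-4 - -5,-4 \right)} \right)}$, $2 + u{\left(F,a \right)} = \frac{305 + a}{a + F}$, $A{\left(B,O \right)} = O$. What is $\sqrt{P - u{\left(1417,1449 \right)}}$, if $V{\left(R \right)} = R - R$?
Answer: $\frac{3 \sqrt{316693}}{1433} \approx 1.1781$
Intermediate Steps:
$V{\left(R \right)} = 0$
$u{\left(F,a \right)} = -2 + \frac{305 + a}{F + a}$ ($u{\left(F,a \right)} = -2 + \frac{305 + a}{a + F} = -2 + \frac{305 + a}{F + a}$)
$P = 0$ ($P = \left(-22206\right) 0 = 0$)
$\sqrt{P - u{\left(1417,1449 \right)}} = \sqrt{0 - \frac{305 - 1449 - 2834}{1417 + 1449}} = \sqrt{0 - \frac{305 - 1449 - 2834}{2866}} = \sqrt{0 - \frac{1}{2866} \left(-3978\right)} = \sqrt{0 - - \frac{1989}{1433}} = \sqrt{0 + \frac{1989}{1433}} = \sqrt{\frac{1989}{1433}} = \frac{3 \sqrt{316693}}{1433}$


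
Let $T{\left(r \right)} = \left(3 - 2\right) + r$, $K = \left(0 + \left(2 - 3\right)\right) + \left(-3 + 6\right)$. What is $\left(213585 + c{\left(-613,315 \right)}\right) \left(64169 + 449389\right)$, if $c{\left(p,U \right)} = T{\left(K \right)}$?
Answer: $109689826104$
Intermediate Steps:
$K = 2$ ($K = \left(0 - 1\right) + 3 = -1 + 3 = 2$)
$T{\left(r \right)} = 1 + r$
$c{\left(p,U \right)} = 3$ ($c{\left(p,U \right)} = 1 + 2 = 3$)
$\left(213585 + c{\left(-613,315 \right)}\right) \left(64169 + 449389\right) = \left(213585 + 3\right) \left(64169 + 449389\right) = 213588 \cdot 513558 = 109689826104$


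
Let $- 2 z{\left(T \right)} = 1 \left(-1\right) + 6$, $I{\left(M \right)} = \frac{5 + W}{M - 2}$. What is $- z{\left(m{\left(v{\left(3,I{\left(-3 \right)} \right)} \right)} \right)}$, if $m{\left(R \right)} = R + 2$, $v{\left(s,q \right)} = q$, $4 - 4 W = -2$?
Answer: $\frac{5}{2} \approx 2.5$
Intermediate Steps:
$W = \frac{3}{2}$ ($W = 1 - - \frac{1}{2} = 1 + \frac{1}{2} = \frac{3}{2} \approx 1.5$)
$I{\left(M \right)} = \frac{13}{2 \left(-2 + M\right)}$ ($I{\left(M \right)} = \frac{5 + \frac{3}{2}}{M - 2} = \frac{13}{2 \left(-2 + M\right)}$)
$m{\left(R \right)} = 2 + R$
$z{\left(T \right)} = - \frac{5}{2}$ ($z{\left(T \right)} = - \frac{1 \left(-1\right) + 6}{2} = - \frac{-1 + 6}{2} = \left(- \frac{1}{2}\right) 5 = - \frac{5}{2}$)
$- z{\left(m{\left(v{\left(3,I{\left(-3 \right)} \right)} \right)} \right)} = \left(-1\right) \left(- \frac{5}{2}\right) = \frac{5}{2}$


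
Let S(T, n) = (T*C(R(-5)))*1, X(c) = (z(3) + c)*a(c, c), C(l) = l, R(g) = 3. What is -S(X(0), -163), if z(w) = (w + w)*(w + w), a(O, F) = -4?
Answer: 432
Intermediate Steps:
z(w) = 4*w² (z(w) = (2*w)*(2*w) = 4*w²)
X(c) = -144 - 4*c (X(c) = (4*3² + c)*(-4) = (4*9 + c)*(-4) = (36 + c)*(-4) = -144 - 4*c)
S(T, n) = 3*T (S(T, n) = (T*3)*1 = (3*T)*1 = 3*T)
-S(X(0), -163) = -3*(-144 - 4*0) = -3*(-144 + 0) = -3*(-144) = -1*(-432) = 432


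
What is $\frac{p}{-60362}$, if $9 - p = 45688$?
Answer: $\frac{45679}{60362} \approx 0.75675$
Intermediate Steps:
$p = -45679$ ($p = 9 - 45688 = -45679$)
$\frac{p}{-60362} = - \frac{45679}{-60362} = \left(-45679\right) \left(- \frac{1}{60362}\right) = \frac{45679}{60362}$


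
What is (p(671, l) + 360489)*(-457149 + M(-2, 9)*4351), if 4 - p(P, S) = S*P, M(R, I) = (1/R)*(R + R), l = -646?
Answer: -356048531673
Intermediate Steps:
M(R, I) = 2 (M(R, I) = (2*R)/R = 2)
p(P, S) = 4 - P*S (p(P, S) = 4 - S*P = 4 - P*S)
(p(671, l) + 360489)*(-457149 + M(-2, 9)*4351) = ((4 - 1*671*(-646)) + 360489)*(-457149 + 2*4351) = ((4 + 433466) + 360489)*(-457149 + 8702) = (433470 + 360489)*(-448447) = 793959*(-448447) = -356048531673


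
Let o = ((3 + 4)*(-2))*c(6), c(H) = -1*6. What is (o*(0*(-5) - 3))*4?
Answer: -1008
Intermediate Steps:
c(H) = -6
o = 84 (o = ((3 + 4)*(-2))*(-6) = (7*(-2))*(-6) = -14*(-6) = 84)
(o*(0*(-5) - 3))*4 = (84*(0*(-5) - 3))*4 = (84*(0 - 3))*4 = (84*(-3))*4 = -252*4 = -1008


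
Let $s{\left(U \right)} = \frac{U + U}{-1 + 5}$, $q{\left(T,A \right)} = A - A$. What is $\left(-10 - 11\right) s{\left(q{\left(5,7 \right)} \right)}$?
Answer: $0$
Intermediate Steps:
$q{\left(T,A \right)} = 0$
$s{\left(U \right)} = \frac{U}{2}$ ($s{\left(U \right)} = \frac{2 U}{4} = \frac{U}{2}$)
$\left(-10 - 11\right) s{\left(q{\left(5,7 \right)} \right)} = \left(-10 - 11\right) \frac{1}{2} \cdot 0 = \left(-21\right) 0 = 0$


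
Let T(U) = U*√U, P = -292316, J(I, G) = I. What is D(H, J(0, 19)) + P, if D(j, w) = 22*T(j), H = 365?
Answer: -292316 + 8030*√365 ≈ -1.3890e+5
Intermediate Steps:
T(U) = U^(3/2)
D(j, w) = 22*j^(3/2)
D(H, J(0, 19)) + P = 22*365^(3/2) - 292316 = 22*(365*√365) - 292316 = 8030*√365 - 292316 = -292316 + 8030*√365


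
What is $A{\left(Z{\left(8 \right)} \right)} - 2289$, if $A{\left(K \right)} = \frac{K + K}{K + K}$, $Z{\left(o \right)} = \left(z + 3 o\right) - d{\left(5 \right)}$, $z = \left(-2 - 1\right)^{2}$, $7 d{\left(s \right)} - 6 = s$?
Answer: $-2288$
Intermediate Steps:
$d{\left(s \right)} = \frac{6}{7} + \frac{s}{7}$
$z = 9$ ($z = \left(-3\right)^{2} = 9$)
$Z{\left(o \right)} = \frac{52}{7} + 3 o$ ($Z{\left(o \right)} = \left(9 + 3 o\right) - \left(\frac{6}{7} + \frac{1}{7} \cdot 5\right) = \left(9 + 3 o\right) - \left(\frac{6}{7} + \frac{5}{7}\right) = \left(9 + 3 o\right) - \frac{11}{7} = \frac{52}{7} + 3 o$)
$A{\left(K \right)} = 1$ ($A{\left(K \right)} = \frac{2 K}{2 K} = 2 K \frac{1}{2 K} = 1$)
$A{\left(Z{\left(8 \right)} \right)} - 2289 = 1 - 2289 = -2288$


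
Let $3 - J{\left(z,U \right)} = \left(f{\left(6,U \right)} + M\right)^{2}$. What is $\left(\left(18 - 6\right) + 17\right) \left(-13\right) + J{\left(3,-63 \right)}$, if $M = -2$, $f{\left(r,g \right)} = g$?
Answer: $-4599$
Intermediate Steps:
$J{\left(z,U \right)} = 3 - \left(-2 + U\right)^{2}$ ($J{\left(z,U \right)} = 3 - \left(U - 2\right)^{2} = 3 - \left(-2 + U\right)^{2}$)
$\left(\left(18 - 6\right) + 17\right) \left(-13\right) + J{\left(3,-63 \right)} = \left(\left(18 - 6\right) + 17\right) \left(-13\right) + \left(3 - \left(-2 - 63\right)^{2}\right) = \left(\left(18 - 6\right) + 17\right) \left(-13\right) + \left(3 - \left(-65\right)^{2}\right) = \left(12 + 17\right) \left(-13\right) + \left(3 - 4225\right) = 29 \left(-13\right) + \left(3 - 4225\right) = -377 - 4222 = -4599$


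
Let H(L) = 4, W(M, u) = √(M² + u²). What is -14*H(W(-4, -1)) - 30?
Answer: -86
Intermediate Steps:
-14*H(W(-4, -1)) - 30 = -14*4 - 30 = -56 - 30 = -86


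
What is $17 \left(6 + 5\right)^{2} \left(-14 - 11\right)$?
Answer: $-51425$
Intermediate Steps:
$17 \left(6 + 5\right)^{2} \left(-14 - 11\right) = 17 \cdot 11^{2} \left(-14 - 11\right) = 17 \cdot 121 \left(-25\right) = 2057 \left(-25\right) = -51425$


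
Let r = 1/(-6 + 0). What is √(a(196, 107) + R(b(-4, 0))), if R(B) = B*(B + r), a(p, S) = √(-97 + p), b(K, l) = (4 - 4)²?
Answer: √3*11^(¼) ≈ 3.1543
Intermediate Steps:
b(K, l) = 0 (b(K, l) = 0² = 0)
r = -⅙ (r = 1/(-6) = -⅙ ≈ -0.16667)
R(B) = B*(-⅙ + B) (R(B) = B*(B - ⅙) = B*(-⅙ + B))
√(a(196, 107) + R(b(-4, 0))) = √(√(-97 + 196) + 0*(-⅙ + 0)) = √(√99 + 0*(-⅙)) = √(3*√11 + 0) = √(3*√11) = √3*11^(¼)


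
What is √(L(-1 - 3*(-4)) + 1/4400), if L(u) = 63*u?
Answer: √33541211/220 ≈ 26.325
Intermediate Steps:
√(L(-1 - 3*(-4)) + 1/4400) = √(63*(-1 - 3*(-4)) + 1/4400) = √(63*(-1 + 12) + 1/4400) = √(63*11 + 1/4400) = √(693 + 1/4400) = √(3049201/4400) = √33541211/220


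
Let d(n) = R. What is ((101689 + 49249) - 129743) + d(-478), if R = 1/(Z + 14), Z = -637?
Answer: 13204484/623 ≈ 21195.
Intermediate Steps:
R = -1/623 (R = 1/(-637 + 14) = 1/(-623) = -1/623 ≈ -0.0016051)
d(n) = -1/623
((101689 + 49249) - 129743) + d(-478) = ((101689 + 49249) - 129743) - 1/623 = (150938 - 129743) - 1/623 = 21195 - 1/623 = 13204484/623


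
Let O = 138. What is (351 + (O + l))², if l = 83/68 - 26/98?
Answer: 2665157465961/11102224 ≈ 2.4006e+5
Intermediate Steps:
l = 3183/3332 (l = 83*(1/68) - 26*1/98 = 83/68 - 13/49 = 3183/3332 ≈ 0.95528)
(351 + (O + l))² = (351 + (138 + 3183/3332))² = (351 + 462999/3332)² = (1632531/3332)² = 2665157465961/11102224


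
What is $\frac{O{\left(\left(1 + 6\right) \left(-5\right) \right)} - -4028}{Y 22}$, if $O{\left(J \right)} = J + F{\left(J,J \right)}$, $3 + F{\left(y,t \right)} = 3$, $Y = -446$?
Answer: $- \frac{363}{892} \approx -0.40695$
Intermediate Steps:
$F{\left(y,t \right)} = 0$ ($F{\left(y,t \right)} = -3 + 3 = 0$)
$O{\left(J \right)} = J$ ($O{\left(J \right)} = J + 0 = J$)
$\frac{O{\left(\left(1 + 6\right) \left(-5\right) \right)} - -4028}{Y 22} = \frac{\left(1 + 6\right) \left(-5\right) - -4028}{\left(-446\right) 22} = \frac{7 \left(-5\right) + 4028}{-9812} = \left(-35 + 4028\right) \left(- \frac{1}{9812}\right) = 3993 \left(- \frac{1}{9812}\right) = - \frac{363}{892}$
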